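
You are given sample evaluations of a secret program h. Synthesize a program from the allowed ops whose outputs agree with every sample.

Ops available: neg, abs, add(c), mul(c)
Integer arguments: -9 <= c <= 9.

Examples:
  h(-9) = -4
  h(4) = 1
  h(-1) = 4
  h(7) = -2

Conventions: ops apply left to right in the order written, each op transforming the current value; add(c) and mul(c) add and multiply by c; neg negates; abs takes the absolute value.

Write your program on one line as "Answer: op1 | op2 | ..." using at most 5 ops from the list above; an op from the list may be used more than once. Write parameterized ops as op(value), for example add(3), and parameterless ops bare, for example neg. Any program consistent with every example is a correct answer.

abs | add(-3) | add(-2) | mul(-1)

Check, running the answer program on each example:
  -9 -> 9 -> 6 -> 4 -> -4
  4 -> 4 -> 1 -> -1 -> 1
  -1 -> 1 -> -2 -> -4 -> 4
  7 -> 7 -> 4 -> 2 -> -2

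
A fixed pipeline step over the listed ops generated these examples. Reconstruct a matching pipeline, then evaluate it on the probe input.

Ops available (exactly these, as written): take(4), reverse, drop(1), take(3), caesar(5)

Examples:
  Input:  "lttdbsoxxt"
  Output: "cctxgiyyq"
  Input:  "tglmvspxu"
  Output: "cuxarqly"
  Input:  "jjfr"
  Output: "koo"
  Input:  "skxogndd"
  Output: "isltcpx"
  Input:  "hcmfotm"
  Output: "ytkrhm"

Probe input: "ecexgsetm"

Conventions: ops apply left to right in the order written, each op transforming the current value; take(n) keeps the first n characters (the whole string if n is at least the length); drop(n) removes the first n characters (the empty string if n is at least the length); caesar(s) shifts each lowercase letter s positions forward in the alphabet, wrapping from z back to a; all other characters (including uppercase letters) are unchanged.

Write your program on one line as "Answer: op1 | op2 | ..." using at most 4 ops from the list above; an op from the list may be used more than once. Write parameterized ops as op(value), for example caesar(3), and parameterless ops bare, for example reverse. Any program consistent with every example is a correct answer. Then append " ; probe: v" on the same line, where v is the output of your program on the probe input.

reverse | caesar(5) | drop(1) ; probe: "yjxlcjhj"

Check, running the answer program on each example:
  "lttdbsoxxt" -> "txxosbdttl" -> "ycctxgiyyq" -> "cctxgiyyq"
  "tglmvspxu" -> "uxpsvmlgt" -> "zcuxarqly" -> "cuxarqly"
  "jjfr" -> "rfjj" -> "wkoo" -> "koo"
  "skxogndd" -> "ddngoxks" -> "iisltcpx" -> "isltcpx"
  "hcmfotm" -> "mtofmch" -> "rytkrhm" -> "ytkrhm"
  probe: "ecexgsetm" -> "mtesgxece" -> "ryjxlcjhj" -> "yjxlcjhj"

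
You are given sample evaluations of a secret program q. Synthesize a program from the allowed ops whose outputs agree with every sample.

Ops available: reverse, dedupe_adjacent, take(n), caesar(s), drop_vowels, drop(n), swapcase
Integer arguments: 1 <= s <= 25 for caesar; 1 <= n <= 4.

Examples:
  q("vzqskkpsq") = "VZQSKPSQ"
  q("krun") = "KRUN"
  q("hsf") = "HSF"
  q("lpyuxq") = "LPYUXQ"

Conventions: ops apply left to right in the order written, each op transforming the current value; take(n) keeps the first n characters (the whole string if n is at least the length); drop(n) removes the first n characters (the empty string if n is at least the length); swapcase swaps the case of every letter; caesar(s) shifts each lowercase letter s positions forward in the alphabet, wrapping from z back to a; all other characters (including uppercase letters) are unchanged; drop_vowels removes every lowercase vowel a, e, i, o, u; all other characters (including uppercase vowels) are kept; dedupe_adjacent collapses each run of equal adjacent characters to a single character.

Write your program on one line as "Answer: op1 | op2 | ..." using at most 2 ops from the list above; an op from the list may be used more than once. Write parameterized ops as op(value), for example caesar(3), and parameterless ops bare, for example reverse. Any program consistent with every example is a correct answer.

swapcase | dedupe_adjacent

Check, running the answer program on each example:
  "vzqskkpsq" -> "VZQSKKPSQ" -> "VZQSKPSQ"
  "krun" -> "KRUN" -> "KRUN"
  "hsf" -> "HSF" -> "HSF"
  "lpyuxq" -> "LPYUXQ" -> "LPYUXQ"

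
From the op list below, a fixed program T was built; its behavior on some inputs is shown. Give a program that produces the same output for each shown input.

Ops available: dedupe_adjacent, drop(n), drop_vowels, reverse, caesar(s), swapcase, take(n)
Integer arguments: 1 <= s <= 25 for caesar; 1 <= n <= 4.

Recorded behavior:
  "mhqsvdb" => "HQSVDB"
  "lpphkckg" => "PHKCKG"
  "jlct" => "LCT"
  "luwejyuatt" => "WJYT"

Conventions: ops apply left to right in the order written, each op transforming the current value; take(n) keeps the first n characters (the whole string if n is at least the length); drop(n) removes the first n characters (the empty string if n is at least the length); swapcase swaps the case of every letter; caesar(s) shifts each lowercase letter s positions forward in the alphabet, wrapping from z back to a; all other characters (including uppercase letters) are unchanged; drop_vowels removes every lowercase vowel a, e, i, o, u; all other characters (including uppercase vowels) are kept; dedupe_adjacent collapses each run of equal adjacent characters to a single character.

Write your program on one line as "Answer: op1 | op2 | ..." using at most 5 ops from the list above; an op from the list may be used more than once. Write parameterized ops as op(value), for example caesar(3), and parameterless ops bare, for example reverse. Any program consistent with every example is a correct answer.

dedupe_adjacent | drop_vowels | swapcase | drop(1)

Check, running the answer program on each example:
  "mhqsvdb" -> "mhqsvdb" -> "mhqsvdb" -> "MHQSVDB" -> "HQSVDB"
  "lpphkckg" -> "lphkckg" -> "lphkckg" -> "LPHKCKG" -> "PHKCKG"
  "jlct" -> "jlct" -> "jlct" -> "JLCT" -> "LCT"
  "luwejyuatt" -> "luwejyuat" -> "lwjyt" -> "LWJYT" -> "WJYT"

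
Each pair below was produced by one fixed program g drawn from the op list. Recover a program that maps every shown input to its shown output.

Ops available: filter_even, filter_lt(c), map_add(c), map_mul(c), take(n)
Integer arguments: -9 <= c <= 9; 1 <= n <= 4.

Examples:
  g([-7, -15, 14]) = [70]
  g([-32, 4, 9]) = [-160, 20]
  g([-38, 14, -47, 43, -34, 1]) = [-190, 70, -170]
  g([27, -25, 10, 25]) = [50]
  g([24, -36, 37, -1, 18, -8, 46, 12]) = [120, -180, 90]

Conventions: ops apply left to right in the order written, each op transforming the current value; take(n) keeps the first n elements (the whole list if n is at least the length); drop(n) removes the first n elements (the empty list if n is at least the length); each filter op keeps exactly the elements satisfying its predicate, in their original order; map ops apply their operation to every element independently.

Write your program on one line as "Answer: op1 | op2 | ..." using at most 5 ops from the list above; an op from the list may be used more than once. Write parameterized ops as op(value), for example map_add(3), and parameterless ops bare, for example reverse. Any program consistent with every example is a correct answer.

map_mul(-5) | filter_even | take(3) | map_mul(-1)

Check, running the answer program on each example:
  [-7, -15, 14] -> [35, 75, -70] -> [-70] -> [-70] -> [70]
  [-32, 4, 9] -> [160, -20, -45] -> [160, -20] -> [160, -20] -> [-160, 20]
  [-38, 14, -47, 43, -34, 1] -> [190, -70, 235, -215, 170, -5] -> [190, -70, 170] -> [190, -70, 170] -> [-190, 70, -170]
  [27, -25, 10, 25] -> [-135, 125, -50, -125] -> [-50] -> [-50] -> [50]
  [24, -36, 37, -1, 18, -8, 46, 12] -> [-120, 180, -185, 5, -90, 40, -230, -60] -> [-120, 180, -90, 40, -230, -60] -> [-120, 180, -90] -> [120, -180, 90]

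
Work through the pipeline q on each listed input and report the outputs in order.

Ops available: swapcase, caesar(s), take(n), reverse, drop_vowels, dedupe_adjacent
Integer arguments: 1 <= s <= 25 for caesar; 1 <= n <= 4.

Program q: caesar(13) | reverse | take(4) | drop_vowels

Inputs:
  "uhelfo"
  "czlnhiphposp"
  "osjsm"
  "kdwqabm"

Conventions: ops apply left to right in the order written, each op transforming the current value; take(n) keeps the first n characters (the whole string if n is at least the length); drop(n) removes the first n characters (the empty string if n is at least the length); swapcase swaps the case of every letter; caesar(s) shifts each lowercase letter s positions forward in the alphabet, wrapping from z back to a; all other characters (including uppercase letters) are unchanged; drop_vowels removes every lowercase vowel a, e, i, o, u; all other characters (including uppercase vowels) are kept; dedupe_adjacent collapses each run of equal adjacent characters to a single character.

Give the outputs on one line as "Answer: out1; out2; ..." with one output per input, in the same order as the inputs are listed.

Execution, op by op:
  "uhelfo" -> "hurysb" -> "bsyruh" -> "bsyr" -> "bsyr"
  "czlnhiphposp" -> "pmyauvcucbfc" -> "cfbcucvuaymp" -> "cfbc" -> "cfbc"
  "osjsm" -> "bfwfz" -> "zfwfb" -> "zfwf" -> "zfwf"
  "kdwqabm" -> "xqjdnoz" -> "zondjqx" -> "zond" -> "znd"

"bsyr"; "cfbc"; "zfwf"; "znd"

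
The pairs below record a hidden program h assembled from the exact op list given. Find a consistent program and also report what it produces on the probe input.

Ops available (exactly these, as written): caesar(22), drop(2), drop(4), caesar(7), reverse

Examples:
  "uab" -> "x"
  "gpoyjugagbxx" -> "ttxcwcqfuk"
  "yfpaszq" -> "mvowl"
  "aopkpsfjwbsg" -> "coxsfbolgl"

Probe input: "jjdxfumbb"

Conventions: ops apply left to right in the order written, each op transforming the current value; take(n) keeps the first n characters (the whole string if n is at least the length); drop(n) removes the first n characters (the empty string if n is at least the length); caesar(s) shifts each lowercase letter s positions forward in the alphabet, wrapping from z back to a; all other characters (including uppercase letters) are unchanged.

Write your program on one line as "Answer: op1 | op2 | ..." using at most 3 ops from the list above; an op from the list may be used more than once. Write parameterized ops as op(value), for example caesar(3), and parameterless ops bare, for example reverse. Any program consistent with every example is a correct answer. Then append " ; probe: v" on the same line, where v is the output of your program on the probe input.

caesar(22) | drop(2) | reverse ; probe: "xxiqbtz"

Check, running the answer program on each example:
  "uab" -> "qwx" -> "x" -> "x"
  "gpoyjugagbxx" -> "clkufqcwcxtt" -> "kufqcwcxtt" -> "ttxcwcqfuk"
  "yfpaszq" -> "ublwovm" -> "lwovm" -> "mvowl"
  "aopkpsfjwbsg" -> "wklglobfsxoc" -> "lglobfsxoc" -> "coxsfbolgl"
  probe: "jjdxfumbb" -> "ffztbqixx" -> "ztbqixx" -> "xxiqbtz"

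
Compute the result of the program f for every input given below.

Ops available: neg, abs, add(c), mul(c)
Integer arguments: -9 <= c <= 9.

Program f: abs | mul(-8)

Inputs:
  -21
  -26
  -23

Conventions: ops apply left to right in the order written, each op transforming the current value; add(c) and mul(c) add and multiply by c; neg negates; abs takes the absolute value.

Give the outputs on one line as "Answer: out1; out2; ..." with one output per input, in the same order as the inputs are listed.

Execution, op by op:
  -21 -> 21 -> -168
  -26 -> 26 -> -208
  -23 -> 23 -> -184

-168; -208; -184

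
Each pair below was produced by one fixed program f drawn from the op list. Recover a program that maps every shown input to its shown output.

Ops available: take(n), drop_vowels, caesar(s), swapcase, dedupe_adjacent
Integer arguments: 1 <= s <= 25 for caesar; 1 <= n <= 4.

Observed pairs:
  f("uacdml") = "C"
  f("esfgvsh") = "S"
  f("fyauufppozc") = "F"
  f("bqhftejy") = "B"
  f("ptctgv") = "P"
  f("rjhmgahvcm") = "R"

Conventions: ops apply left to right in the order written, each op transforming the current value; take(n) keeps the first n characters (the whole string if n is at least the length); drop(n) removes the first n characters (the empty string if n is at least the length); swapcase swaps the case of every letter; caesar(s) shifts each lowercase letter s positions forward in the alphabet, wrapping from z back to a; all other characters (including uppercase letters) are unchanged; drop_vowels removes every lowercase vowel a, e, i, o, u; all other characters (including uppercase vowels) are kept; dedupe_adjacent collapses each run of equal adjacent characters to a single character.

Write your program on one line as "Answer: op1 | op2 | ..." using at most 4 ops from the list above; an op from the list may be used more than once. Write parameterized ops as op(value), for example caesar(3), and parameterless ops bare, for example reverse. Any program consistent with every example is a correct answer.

dedupe_adjacent | drop_vowels | take(1) | swapcase

Check, running the answer program on each example:
  "uacdml" -> "uacdml" -> "cdml" -> "c" -> "C"
  "esfgvsh" -> "esfgvsh" -> "sfgvsh" -> "s" -> "S"
  "fyauufppozc" -> "fyaufpozc" -> "fyfpzc" -> "f" -> "F"
  "bqhftejy" -> "bqhftejy" -> "bqhftjy" -> "b" -> "B"
  "ptctgv" -> "ptctgv" -> "ptctgv" -> "p" -> "P"
  "rjhmgahvcm" -> "rjhmgahvcm" -> "rjhmghvcm" -> "r" -> "R"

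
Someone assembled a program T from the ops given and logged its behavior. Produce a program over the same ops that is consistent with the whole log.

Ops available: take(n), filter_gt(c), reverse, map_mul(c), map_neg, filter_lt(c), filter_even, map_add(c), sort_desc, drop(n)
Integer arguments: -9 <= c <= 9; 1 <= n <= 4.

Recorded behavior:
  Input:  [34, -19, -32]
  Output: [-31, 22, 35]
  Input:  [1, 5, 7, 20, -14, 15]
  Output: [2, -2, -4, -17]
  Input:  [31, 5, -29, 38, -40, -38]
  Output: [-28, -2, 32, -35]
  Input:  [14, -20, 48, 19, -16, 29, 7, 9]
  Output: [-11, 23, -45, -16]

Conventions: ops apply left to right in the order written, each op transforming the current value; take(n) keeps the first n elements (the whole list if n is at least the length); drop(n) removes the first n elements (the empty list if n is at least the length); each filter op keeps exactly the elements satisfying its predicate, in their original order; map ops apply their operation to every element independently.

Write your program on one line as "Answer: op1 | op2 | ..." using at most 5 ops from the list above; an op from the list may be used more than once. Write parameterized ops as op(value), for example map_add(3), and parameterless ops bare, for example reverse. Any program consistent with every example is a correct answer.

map_mul(-1) | take(4) | map_neg | map_add(-3) | map_neg

Check, running the answer program on each example:
  [34, -19, -32] -> [-34, 19, 32] -> [-34, 19, 32] -> [34, -19, -32] -> [31, -22, -35] -> [-31, 22, 35]
  [1, 5, 7, 20, -14, 15] -> [-1, -5, -7, -20, 14, -15] -> [-1, -5, -7, -20] -> [1, 5, 7, 20] -> [-2, 2, 4, 17] -> [2, -2, -4, -17]
  [31, 5, -29, 38, -40, -38] -> [-31, -5, 29, -38, 40, 38] -> [-31, -5, 29, -38] -> [31, 5, -29, 38] -> [28, 2, -32, 35] -> [-28, -2, 32, -35]
  [14, -20, 48, 19, -16, 29, 7, 9] -> [-14, 20, -48, -19, 16, -29, -7, -9] -> [-14, 20, -48, -19] -> [14, -20, 48, 19] -> [11, -23, 45, 16] -> [-11, 23, -45, -16]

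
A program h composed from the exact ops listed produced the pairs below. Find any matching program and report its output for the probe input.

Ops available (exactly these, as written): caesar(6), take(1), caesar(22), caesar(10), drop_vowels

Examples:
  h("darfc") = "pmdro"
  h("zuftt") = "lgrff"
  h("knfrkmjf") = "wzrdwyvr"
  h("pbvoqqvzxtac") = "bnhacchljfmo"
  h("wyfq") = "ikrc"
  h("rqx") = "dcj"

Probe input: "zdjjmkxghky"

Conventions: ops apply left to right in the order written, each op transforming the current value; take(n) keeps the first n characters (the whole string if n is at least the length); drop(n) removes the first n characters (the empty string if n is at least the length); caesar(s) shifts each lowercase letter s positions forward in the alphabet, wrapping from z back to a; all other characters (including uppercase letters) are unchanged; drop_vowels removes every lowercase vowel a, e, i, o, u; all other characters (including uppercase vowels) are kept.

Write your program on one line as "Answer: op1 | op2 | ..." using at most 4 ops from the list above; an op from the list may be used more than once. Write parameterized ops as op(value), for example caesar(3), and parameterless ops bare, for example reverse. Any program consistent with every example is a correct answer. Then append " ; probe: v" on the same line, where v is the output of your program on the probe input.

caesar(6) | caesar(10) | caesar(22) ; probe: "lpvvywjstwk"

Check, running the answer program on each example:
  "darfc" -> "jgxli" -> "tqhvs" -> "pmdro"
  "zuftt" -> "falzz" -> "pkvjj" -> "lgrff"
  "knfrkmjf" -> "qtlxqspl" -> "advhaczv" -> "wzrdwyvr"
  "pbvoqqvzxtac" -> "vhbuwwbfdzgi" -> "frlegglpnjqs" -> "bnhacchljfmo"
  "wyfq" -> "celw" -> "movg" -> "ikrc"
  "rqx" -> "xwd" -> "hgn" -> "dcj"
  probe: "zdjjmkxghky" -> "fjppsqdmnqe" -> "ptzzcanwxao" -> "lpvvywjstwk"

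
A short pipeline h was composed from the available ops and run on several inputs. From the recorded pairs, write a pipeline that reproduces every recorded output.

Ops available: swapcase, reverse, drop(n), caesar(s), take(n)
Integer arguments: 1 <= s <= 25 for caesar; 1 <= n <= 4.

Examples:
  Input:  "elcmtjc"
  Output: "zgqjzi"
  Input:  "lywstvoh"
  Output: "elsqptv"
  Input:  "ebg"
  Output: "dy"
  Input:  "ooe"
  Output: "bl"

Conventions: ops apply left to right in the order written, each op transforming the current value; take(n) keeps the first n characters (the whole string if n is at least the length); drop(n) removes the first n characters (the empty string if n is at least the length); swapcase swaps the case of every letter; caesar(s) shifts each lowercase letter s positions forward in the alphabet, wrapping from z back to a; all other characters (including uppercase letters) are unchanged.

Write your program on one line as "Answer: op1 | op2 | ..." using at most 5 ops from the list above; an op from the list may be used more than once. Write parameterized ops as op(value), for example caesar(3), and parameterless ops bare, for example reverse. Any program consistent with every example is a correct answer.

drop(1) | caesar(19) | caesar(4) | reverse

Check, running the answer program on each example:
  "elcmtjc" -> "lcmtjc" -> "evfmcv" -> "izjqgz" -> "zgqjzi"
  "lywstvoh" -> "ywstvoh" -> "rplmoha" -> "vtpqsle" -> "elsqptv"
  "ebg" -> "bg" -> "uz" -> "yd" -> "dy"
  "ooe" -> "oe" -> "hx" -> "lb" -> "bl"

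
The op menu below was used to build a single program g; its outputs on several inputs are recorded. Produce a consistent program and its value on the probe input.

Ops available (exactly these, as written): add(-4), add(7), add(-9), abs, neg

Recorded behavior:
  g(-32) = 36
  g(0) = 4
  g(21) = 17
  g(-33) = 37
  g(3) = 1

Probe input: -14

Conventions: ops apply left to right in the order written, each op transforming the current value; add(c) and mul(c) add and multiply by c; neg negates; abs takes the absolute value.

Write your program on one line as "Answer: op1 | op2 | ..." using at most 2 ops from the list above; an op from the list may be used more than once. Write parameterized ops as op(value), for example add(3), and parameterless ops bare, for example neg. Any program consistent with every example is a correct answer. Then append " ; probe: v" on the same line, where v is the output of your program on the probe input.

add(-4) | abs ; probe: 18

Check, running the answer program on each example:
  -32 -> -36 -> 36
  0 -> -4 -> 4
  21 -> 17 -> 17
  -33 -> -37 -> 37
  3 -> -1 -> 1
  probe: -14 -> -18 -> 18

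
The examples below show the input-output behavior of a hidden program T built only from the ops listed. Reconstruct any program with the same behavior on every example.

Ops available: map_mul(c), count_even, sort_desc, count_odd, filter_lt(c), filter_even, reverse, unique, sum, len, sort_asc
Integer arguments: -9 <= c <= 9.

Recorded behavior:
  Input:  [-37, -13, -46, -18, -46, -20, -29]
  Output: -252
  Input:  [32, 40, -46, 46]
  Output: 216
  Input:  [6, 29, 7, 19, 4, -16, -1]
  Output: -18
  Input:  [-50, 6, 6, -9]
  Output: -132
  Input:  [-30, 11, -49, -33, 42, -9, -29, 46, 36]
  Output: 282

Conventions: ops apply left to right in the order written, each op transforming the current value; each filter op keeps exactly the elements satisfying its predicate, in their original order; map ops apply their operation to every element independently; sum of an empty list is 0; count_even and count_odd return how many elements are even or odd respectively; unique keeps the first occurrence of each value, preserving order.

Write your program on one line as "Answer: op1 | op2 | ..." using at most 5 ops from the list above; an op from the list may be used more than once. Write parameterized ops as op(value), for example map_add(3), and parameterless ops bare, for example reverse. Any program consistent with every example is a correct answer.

filter_even | unique | reverse | map_mul(3) | sum

Check, running the answer program on each example:
  [-37, -13, -46, -18, -46, -20, -29] -> [-46, -18, -46, -20] -> [-46, -18, -20] -> [-20, -18, -46] -> [-60, -54, -138] -> -252
  [32, 40, -46, 46] -> [32, 40, -46, 46] -> [32, 40, -46, 46] -> [46, -46, 40, 32] -> [138, -138, 120, 96] -> 216
  [6, 29, 7, 19, 4, -16, -1] -> [6, 4, -16] -> [6, 4, -16] -> [-16, 4, 6] -> [-48, 12, 18] -> -18
  [-50, 6, 6, -9] -> [-50, 6, 6] -> [-50, 6] -> [6, -50] -> [18, -150] -> -132
  [-30, 11, -49, -33, 42, -9, -29, 46, 36] -> [-30, 42, 46, 36] -> [-30, 42, 46, 36] -> [36, 46, 42, -30] -> [108, 138, 126, -90] -> 282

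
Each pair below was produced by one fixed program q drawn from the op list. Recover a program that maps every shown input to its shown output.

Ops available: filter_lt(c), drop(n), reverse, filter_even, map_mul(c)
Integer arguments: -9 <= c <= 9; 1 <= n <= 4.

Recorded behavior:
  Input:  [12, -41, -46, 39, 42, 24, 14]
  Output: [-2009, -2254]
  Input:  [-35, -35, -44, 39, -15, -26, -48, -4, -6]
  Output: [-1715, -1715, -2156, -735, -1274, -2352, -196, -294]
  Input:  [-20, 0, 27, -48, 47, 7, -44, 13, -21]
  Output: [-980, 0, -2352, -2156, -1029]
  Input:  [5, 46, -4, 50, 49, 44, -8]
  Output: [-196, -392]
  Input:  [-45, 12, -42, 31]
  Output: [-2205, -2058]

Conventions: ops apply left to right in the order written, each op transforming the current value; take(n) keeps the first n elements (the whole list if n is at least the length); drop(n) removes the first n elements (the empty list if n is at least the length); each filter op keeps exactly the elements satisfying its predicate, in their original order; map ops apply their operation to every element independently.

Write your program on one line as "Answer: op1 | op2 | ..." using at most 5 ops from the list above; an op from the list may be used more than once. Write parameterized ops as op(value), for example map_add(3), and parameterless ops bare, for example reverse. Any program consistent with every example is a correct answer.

reverse | filter_lt(3) | reverse | map_mul(-7) | map_mul(-7)

Check, running the answer program on each example:
  [12, -41, -46, 39, 42, 24, 14] -> [14, 24, 42, 39, -46, -41, 12] -> [-46, -41] -> [-41, -46] -> [287, 322] -> [-2009, -2254]
  [-35, -35, -44, 39, -15, -26, -48, -4, -6] -> [-6, -4, -48, -26, -15, 39, -44, -35, -35] -> [-6, -4, -48, -26, -15, -44, -35, -35] -> [-35, -35, -44, -15, -26, -48, -4, -6] -> [245, 245, 308, 105, 182, 336, 28, 42] -> [-1715, -1715, -2156, -735, -1274, -2352, -196, -294]
  [-20, 0, 27, -48, 47, 7, -44, 13, -21] -> [-21, 13, -44, 7, 47, -48, 27, 0, -20] -> [-21, -44, -48, 0, -20] -> [-20, 0, -48, -44, -21] -> [140, 0, 336, 308, 147] -> [-980, 0, -2352, -2156, -1029]
  [5, 46, -4, 50, 49, 44, -8] -> [-8, 44, 49, 50, -4, 46, 5] -> [-8, -4] -> [-4, -8] -> [28, 56] -> [-196, -392]
  [-45, 12, -42, 31] -> [31, -42, 12, -45] -> [-42, -45] -> [-45, -42] -> [315, 294] -> [-2205, -2058]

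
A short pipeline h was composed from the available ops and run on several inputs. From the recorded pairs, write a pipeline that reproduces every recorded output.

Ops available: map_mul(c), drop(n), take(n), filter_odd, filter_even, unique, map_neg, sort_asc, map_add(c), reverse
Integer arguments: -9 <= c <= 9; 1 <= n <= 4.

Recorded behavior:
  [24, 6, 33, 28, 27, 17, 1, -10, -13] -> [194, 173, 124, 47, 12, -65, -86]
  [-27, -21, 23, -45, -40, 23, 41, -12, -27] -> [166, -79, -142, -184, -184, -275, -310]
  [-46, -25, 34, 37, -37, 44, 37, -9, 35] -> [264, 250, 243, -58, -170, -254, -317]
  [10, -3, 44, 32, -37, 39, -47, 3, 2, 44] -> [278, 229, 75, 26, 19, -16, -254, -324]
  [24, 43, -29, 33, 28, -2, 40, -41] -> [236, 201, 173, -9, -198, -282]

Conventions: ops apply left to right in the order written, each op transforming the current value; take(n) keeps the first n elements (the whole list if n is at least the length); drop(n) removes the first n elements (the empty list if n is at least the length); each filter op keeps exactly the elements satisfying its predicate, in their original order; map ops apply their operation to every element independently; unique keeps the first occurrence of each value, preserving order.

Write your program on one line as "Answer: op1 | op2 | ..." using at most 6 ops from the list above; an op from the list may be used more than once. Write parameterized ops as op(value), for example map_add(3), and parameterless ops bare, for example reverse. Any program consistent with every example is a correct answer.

map_mul(7) | sort_asc | reverse | drop(2) | map_add(5)

Check, running the answer program on each example:
  [24, 6, 33, 28, 27, 17, 1, -10, -13] -> [168, 42, 231, 196, 189, 119, 7, -70, -91] -> [-91, -70, 7, 42, 119, 168, 189, 196, 231] -> [231, 196, 189, 168, 119, 42, 7, -70, -91] -> [189, 168, 119, 42, 7, -70, -91] -> [194, 173, 124, 47, 12, -65, -86]
  [-27, -21, 23, -45, -40, 23, 41, -12, -27] -> [-189, -147, 161, -315, -280, 161, 287, -84, -189] -> [-315, -280, -189, -189, -147, -84, 161, 161, 287] -> [287, 161, 161, -84, -147, -189, -189, -280, -315] -> [161, -84, -147, -189, -189, -280, -315] -> [166, -79, -142, -184, -184, -275, -310]
  [-46, -25, 34, 37, -37, 44, 37, -9, 35] -> [-322, -175, 238, 259, -259, 308, 259, -63, 245] -> [-322, -259, -175, -63, 238, 245, 259, 259, 308] -> [308, 259, 259, 245, 238, -63, -175, -259, -322] -> [259, 245, 238, -63, -175, -259, -322] -> [264, 250, 243, -58, -170, -254, -317]
  [10, -3, 44, 32, -37, 39, -47, 3, 2, 44] -> [70, -21, 308, 224, -259, 273, -329, 21, 14, 308] -> [-329, -259, -21, 14, 21, 70, 224, 273, 308, 308] -> [308, 308, 273, 224, 70, 21, 14, -21, -259, -329] -> [273, 224, 70, 21, 14, -21, -259, -329] -> [278, 229, 75, 26, 19, -16, -254, -324]
  [24, 43, -29, 33, 28, -2, 40, -41] -> [168, 301, -203, 231, 196, -14, 280, -287] -> [-287, -203, -14, 168, 196, 231, 280, 301] -> [301, 280, 231, 196, 168, -14, -203, -287] -> [231, 196, 168, -14, -203, -287] -> [236, 201, 173, -9, -198, -282]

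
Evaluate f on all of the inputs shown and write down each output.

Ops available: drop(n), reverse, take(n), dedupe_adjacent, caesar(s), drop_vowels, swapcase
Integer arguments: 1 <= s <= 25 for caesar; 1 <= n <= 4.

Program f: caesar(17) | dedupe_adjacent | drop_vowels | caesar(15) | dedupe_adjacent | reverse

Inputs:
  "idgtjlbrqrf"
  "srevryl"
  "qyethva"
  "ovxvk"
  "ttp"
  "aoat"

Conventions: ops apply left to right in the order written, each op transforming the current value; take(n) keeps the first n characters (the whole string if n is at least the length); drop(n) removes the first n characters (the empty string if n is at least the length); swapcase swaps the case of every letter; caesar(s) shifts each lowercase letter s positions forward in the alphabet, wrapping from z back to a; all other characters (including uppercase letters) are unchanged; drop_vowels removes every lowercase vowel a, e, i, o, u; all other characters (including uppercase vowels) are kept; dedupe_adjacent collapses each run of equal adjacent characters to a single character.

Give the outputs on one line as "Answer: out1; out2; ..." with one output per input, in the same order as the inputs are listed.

"lwhrzmo"; "rebky"; "gbnzkew"; "qbu"; "vz"; "zgug"

Execution, op by op:
  "idgtjlbrqrf" -> "zuxkacsihiw" -> "zuxkacsihiw" -> "zxkcshw" -> "omzrhwl" -> "omzrhwl" -> "lwhrzmo"
  "srevryl" -> "jivmipc" -> "jivmipc" -> "jvmpc" -> "ykber" -> "ykber" -> "rebky"
  "qyethva" -> "hpvkymr" -> "hpvkymr" -> "hpvkymr" -> "wekznbg" -> "wekznbg" -> "gbnzkew"
  "ovxvk" -> "fmomb" -> "fmomb" -> "fmmb" -> "ubbq" -> "ubq" -> "qbu"
  "ttp" -> "kkg" -> "kg" -> "kg" -> "zv" -> "zv" -> "vz"
  "aoat" -> "rfrk" -> "rfrk" -> "rfrk" -> "gugz" -> "gugz" -> "zgug"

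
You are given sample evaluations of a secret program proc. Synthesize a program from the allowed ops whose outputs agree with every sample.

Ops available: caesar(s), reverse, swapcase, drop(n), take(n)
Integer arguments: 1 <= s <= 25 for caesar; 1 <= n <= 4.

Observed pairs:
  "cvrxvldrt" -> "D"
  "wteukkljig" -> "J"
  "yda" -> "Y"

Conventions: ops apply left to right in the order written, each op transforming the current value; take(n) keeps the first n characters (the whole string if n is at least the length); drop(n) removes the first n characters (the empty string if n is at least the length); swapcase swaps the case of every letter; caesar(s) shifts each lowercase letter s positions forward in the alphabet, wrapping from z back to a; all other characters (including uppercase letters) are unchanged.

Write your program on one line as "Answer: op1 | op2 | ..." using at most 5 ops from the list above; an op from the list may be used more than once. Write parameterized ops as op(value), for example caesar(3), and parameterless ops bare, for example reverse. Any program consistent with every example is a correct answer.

swapcase | reverse | take(3) | drop(2)

Check, running the answer program on each example:
  "cvrxvldrt" -> "CVRXVLDRT" -> "TRDLVXRVC" -> "TRD" -> "D"
  "wteukkljig" -> "WTEUKKLJIG" -> "GIJLKKUETW" -> "GIJ" -> "J"
  "yda" -> "YDA" -> "ADY" -> "ADY" -> "Y"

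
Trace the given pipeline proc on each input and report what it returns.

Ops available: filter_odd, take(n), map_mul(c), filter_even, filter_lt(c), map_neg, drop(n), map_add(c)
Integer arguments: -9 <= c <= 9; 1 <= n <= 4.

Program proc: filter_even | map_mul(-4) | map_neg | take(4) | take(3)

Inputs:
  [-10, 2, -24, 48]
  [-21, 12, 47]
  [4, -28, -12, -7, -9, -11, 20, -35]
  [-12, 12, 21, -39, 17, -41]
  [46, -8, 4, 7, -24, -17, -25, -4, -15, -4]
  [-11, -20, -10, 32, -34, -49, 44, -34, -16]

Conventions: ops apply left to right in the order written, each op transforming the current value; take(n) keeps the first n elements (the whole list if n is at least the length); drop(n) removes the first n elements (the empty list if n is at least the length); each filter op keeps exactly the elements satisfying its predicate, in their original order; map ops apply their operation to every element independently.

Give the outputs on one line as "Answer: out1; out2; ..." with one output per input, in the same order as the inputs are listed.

Execution, op by op:
  [-10, 2, -24, 48] -> [-10, 2, -24, 48] -> [40, -8, 96, -192] -> [-40, 8, -96, 192] -> [-40, 8, -96, 192] -> [-40, 8, -96]
  [-21, 12, 47] -> [12] -> [-48] -> [48] -> [48] -> [48]
  [4, -28, -12, -7, -9, -11, 20, -35] -> [4, -28, -12, 20] -> [-16, 112, 48, -80] -> [16, -112, -48, 80] -> [16, -112, -48, 80] -> [16, -112, -48]
  [-12, 12, 21, -39, 17, -41] -> [-12, 12] -> [48, -48] -> [-48, 48] -> [-48, 48] -> [-48, 48]
  [46, -8, 4, 7, -24, -17, -25, -4, -15, -4] -> [46, -8, 4, -24, -4, -4] -> [-184, 32, -16, 96, 16, 16] -> [184, -32, 16, -96, -16, -16] -> [184, -32, 16, -96] -> [184, -32, 16]
  [-11, -20, -10, 32, -34, -49, 44, -34, -16] -> [-20, -10, 32, -34, 44, -34, -16] -> [80, 40, -128, 136, -176, 136, 64] -> [-80, -40, 128, -136, 176, -136, -64] -> [-80, -40, 128, -136] -> [-80, -40, 128]

[-40, 8, -96]; [48]; [16, -112, -48]; [-48, 48]; [184, -32, 16]; [-80, -40, 128]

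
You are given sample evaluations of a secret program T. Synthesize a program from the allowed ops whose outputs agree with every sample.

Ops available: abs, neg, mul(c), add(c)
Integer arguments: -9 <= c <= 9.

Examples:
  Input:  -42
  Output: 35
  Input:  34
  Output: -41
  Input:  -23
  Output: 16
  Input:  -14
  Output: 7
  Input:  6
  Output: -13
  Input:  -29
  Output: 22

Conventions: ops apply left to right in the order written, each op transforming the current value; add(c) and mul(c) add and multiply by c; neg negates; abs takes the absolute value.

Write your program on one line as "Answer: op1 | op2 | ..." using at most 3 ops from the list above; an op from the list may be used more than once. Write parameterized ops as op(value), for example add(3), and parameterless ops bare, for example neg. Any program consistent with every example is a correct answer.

add(7) | neg

Check, running the answer program on each example:
  -42 -> -35 -> 35
  34 -> 41 -> -41
  -23 -> -16 -> 16
  -14 -> -7 -> 7
  6 -> 13 -> -13
  -29 -> -22 -> 22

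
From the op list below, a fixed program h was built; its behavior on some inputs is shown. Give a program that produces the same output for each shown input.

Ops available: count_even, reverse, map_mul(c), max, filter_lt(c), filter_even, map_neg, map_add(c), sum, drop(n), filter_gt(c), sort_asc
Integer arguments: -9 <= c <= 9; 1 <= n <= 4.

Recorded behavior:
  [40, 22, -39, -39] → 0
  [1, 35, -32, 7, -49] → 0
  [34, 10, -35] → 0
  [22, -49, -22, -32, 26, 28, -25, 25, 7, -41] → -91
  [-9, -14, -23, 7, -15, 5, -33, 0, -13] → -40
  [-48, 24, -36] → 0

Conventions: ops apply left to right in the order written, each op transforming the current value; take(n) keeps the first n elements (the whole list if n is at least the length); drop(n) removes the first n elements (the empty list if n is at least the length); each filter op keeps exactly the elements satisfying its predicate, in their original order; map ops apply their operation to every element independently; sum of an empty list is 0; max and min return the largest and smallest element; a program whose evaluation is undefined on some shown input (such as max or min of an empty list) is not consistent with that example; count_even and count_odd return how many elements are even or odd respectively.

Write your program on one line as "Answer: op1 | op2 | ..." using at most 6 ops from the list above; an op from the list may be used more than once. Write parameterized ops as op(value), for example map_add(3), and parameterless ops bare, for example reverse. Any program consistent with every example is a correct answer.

reverse | map_add(4) | drop(4) | sort_asc | filter_lt(-5) | sum

Check, running the answer program on each example:
  [40, 22, -39, -39] -> [-39, -39, 22, 40] -> [-35, -35, 26, 44] -> [] -> [] -> [] -> 0
  [1, 35, -32, 7, -49] -> [-49, 7, -32, 35, 1] -> [-45, 11, -28, 39, 5] -> [5] -> [5] -> [] -> 0
  [34, 10, -35] -> [-35, 10, 34] -> [-31, 14, 38] -> [] -> [] -> [] -> 0
  [22, -49, -22, -32, 26, 28, -25, 25, 7, -41] -> [-41, 7, 25, -25, 28, 26, -32, -22, -49, 22] -> [-37, 11, 29, -21, 32, 30, -28, -18, -45, 26] -> [32, 30, -28, -18, -45, 26] -> [-45, -28, -18, 26, 30, 32] -> [-45, -28, -18] -> -91
  [-9, -14, -23, 7, -15, 5, -33, 0, -13] -> [-13, 0, -33, 5, -15, 7, -23, -14, -9] -> [-9, 4, -29, 9, -11, 11, -19, -10, -5] -> [-11, 11, -19, -10, -5] -> [-19, -11, -10, -5, 11] -> [-19, -11, -10] -> -40
  [-48, 24, -36] -> [-36, 24, -48] -> [-32, 28, -44] -> [] -> [] -> [] -> 0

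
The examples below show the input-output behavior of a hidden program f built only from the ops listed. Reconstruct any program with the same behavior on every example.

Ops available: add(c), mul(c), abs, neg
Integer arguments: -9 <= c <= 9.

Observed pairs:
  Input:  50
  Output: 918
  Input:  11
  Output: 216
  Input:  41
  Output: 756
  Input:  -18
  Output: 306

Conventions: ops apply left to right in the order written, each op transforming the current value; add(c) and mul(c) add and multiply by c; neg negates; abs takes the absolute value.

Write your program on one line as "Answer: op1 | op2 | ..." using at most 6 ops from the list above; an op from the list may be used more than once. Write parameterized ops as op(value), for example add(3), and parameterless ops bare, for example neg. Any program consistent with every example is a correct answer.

mul(-3) | add(-3) | neg | mul(6) | abs

Check, running the answer program on each example:
  50 -> -150 -> -153 -> 153 -> 918 -> 918
  11 -> -33 -> -36 -> 36 -> 216 -> 216
  41 -> -123 -> -126 -> 126 -> 756 -> 756
  -18 -> 54 -> 51 -> -51 -> -306 -> 306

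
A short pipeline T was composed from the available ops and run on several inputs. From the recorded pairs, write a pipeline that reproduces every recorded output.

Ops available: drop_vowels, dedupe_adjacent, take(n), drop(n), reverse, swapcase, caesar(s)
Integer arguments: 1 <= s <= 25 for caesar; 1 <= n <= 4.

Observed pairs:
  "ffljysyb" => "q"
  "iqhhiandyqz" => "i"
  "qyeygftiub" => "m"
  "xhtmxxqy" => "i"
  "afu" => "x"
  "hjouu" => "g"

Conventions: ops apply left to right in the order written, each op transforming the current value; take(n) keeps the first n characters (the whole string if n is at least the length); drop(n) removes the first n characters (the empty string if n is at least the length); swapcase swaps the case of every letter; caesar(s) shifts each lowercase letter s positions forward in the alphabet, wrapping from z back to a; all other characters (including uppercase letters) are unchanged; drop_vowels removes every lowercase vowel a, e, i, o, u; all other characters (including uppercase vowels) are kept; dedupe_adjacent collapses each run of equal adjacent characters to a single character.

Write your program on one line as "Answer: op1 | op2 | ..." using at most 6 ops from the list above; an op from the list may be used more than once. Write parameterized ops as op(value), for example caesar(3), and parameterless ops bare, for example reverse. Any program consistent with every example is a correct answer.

dedupe_adjacent | caesar(18) | reverse | take(2) | drop(1)

Check, running the answer program on each example:
  "ffljysyb" -> "fljysyb" -> "xdbqkqt" -> "tqkqbdx" -> "tq" -> "q"
  "iqhhiandyqz" -> "iqhiandyqz" -> "aizasfvqir" -> "riqvfsazia" -> "ri" -> "i"
  "qyeygftiub" -> "qyeygftiub" -> "iqwqyxlamt" -> "tmalxyqwqi" -> "tm" -> "m"
  "xhtmxxqy" -> "xhtmxqy" -> "pzlepiq" -> "qipelzp" -> "qi" -> "i"
  "afu" -> "afu" -> "sxm" -> "mxs" -> "mx" -> "x"
  "hjouu" -> "hjou" -> "zbgm" -> "mgbz" -> "mg" -> "g"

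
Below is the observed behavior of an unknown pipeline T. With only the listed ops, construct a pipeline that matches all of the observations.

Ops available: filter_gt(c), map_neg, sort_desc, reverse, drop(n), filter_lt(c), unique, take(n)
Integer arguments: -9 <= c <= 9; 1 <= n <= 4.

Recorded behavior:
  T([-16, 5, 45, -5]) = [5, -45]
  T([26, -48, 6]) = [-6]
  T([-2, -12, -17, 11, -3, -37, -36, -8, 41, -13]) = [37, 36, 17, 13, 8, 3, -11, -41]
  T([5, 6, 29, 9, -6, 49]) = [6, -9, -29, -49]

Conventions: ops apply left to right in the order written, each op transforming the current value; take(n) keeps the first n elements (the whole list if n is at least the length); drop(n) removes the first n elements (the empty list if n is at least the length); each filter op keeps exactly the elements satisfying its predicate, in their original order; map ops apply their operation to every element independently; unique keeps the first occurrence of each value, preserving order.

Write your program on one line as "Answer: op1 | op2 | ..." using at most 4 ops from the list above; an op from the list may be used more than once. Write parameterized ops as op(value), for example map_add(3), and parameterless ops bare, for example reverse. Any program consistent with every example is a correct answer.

map_neg | drop(2) | sort_desc

Check, running the answer program on each example:
  [-16, 5, 45, -5] -> [16, -5, -45, 5] -> [-45, 5] -> [5, -45]
  [26, -48, 6] -> [-26, 48, -6] -> [-6] -> [-6]
  [-2, -12, -17, 11, -3, -37, -36, -8, 41, -13] -> [2, 12, 17, -11, 3, 37, 36, 8, -41, 13] -> [17, -11, 3, 37, 36, 8, -41, 13] -> [37, 36, 17, 13, 8, 3, -11, -41]
  [5, 6, 29, 9, -6, 49] -> [-5, -6, -29, -9, 6, -49] -> [-29, -9, 6, -49] -> [6, -9, -29, -49]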